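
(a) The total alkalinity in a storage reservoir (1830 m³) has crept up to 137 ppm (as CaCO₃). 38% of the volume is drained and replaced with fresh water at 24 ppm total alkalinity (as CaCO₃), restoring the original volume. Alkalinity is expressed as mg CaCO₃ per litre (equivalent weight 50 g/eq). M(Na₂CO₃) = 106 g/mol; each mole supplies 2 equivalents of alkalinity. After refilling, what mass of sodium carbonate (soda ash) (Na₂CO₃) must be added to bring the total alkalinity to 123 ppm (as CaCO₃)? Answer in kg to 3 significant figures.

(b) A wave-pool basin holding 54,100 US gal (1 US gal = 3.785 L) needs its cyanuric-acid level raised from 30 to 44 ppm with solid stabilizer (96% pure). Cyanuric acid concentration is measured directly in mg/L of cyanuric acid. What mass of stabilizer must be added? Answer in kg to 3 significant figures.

(a) 56.1 kg; (b) 2.99 kg

(a) Volume: 1830 m³ = 1,830,000 L.
(a) After draining 38% and refilling: 137 × 0.62 + 24 × 0.38 = 94.06 ppm.
(a) Deficit to target: 123 − 94.06 = 28.94 mg/L.
(a) As CaCO₃: 28.94 mg/L × 1,830,000 L = 52,960 g; ÷ 50 g/eq ÷ 2 = 529.6 mol Na₂CO₃.
(a) Mass: 529.6 × 106 = 56,140 g.

(b) Volume: 54,100 US gal × 3.785 L/gal = 204,768 L.
(b) CYA to add: (44 − 30) = 14 mg/L × 204,768 L = 2867 g cyanuric acid.
(b) At 96% purity: 2867 / 0.96 = 2986 g product.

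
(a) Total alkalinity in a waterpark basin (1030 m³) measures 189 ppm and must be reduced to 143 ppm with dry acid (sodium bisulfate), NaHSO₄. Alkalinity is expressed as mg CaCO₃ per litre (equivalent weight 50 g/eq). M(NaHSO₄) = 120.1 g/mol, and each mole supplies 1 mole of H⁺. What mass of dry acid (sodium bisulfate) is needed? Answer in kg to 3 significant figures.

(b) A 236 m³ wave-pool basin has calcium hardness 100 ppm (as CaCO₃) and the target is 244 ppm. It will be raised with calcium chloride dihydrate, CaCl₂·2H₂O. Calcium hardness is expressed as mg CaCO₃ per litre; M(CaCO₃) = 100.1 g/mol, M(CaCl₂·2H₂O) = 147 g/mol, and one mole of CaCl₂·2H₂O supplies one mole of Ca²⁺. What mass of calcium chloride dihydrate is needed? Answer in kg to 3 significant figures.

(a) Volume: 1030 m³ = 1,030,000 L.
(a) Alkalinity to neutralize: (189 − 143) = 46 mg/L as CaCO₃ × 1,030,000 L = 47,380 g as CaCO₃.
(a) Equivalents of H⁺ required: 47,380 ÷ 50 g/eq = 947.6 eq = 947.6 mol NaHSO₄.
(a) Mass of NaHSO₄: 947.6 × 120.1 = 113,800 g.

(b) Volume: 236 m³ = 236,000 L.
(b) Hardness to add: (244 − 100) = 144 mg/L as CaCO₃ × 236,000 L = 33,980 g as CaCO₃.
(b) Moles of Ca²⁺ (1 mol Ca²⁺ ≡ 1 mol CaCO₃): 33,980 / 100.1 g/mol = 339.5 mol.
(b) Mass of CaCl₂·2H₂O: 339.5 × 147 = 49,910 g.

(a) 114 kg; (b) 49.9 kg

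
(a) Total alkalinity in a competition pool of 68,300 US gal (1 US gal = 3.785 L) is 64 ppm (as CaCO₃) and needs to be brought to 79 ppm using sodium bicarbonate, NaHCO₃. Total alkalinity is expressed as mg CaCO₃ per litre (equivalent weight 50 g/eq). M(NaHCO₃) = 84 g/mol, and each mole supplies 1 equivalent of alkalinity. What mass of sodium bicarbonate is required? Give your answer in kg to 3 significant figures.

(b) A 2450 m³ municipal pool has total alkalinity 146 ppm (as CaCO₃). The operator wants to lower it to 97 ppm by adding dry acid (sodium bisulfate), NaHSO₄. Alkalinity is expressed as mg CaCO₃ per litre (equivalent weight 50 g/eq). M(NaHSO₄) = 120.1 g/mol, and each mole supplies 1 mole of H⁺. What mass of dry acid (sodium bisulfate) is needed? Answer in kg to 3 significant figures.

(a) 6.51 kg; (b) 288 kg

(a) Volume: 68,300 US gal × 3.785 L/gal = 258,516 L.
(a) Alkalinity to add: (79 − 64) = 15 mg/L as CaCO₃ × 258,516 L = 3878 g as CaCO₃.
(a) Equivalents: 3878 g ÷ 50 g/eq = 77.55 eq.
(a) NaHCO₃ supplies 1 eq per mole → 77.55 mol.
(a) Mass: 77.55 mol × 84 g/mol = 6515 g.

(b) Volume: 2450 m³ = 2,450,000 L.
(b) Alkalinity to neutralize: (146 − 97) = 49 mg/L as CaCO₃ × 2,450,000 L = 120,000 g as CaCO₃.
(b) Equivalents of H⁺ required: 120,000 ÷ 50 g/eq = 2401 eq = 2401 mol NaHSO₄.
(b) Mass of NaHSO₄: 2401 × 120.1 = 288,400 g.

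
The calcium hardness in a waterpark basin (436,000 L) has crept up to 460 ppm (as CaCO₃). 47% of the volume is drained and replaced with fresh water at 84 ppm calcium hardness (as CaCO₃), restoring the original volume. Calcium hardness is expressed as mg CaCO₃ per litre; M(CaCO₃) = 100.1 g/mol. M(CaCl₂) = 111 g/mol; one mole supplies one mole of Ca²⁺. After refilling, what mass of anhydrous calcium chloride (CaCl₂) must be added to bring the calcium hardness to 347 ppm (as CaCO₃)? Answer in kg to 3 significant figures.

30.8 kg

After draining 47% and refilling: 460 × 0.53 + 84 × 0.47 = 283.28 ppm.
Deficit to target: 347 − 283.28 = 63.72 mg/L.
As CaCO₃: 63.72 mg/L × 436,000 L = 27,780 g; ÷ 100.1 = 277.5 mol Ca²⁺.
Mass: 277.5 × 111 = 30,810 g.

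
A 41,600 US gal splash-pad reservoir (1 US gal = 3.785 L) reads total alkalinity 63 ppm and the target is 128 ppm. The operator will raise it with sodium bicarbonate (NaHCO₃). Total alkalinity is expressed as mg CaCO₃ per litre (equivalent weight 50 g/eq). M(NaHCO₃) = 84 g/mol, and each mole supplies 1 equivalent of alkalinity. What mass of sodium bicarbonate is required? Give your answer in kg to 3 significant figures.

Volume: 41,600 US gal × 3.785 L/gal = 157,456 L.
Alkalinity to add: (128 − 63) = 65 mg/L as CaCO₃ × 157,456 L = 10,230 g as CaCO₃.
Equivalents: 10,230 g ÷ 50 g/eq = 204.7 eq.
NaHCO₃ supplies 1 eq per mole → 204.7 mol.
Mass: 204.7 mol × 84 g/mol = 17,190 g.

17.2 kg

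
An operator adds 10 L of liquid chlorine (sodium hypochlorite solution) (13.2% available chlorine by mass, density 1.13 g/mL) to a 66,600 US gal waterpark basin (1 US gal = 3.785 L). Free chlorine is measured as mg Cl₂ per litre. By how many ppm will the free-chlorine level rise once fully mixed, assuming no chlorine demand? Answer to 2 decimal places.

Volume: 66,600 US gal × 3.785 L/gal = 252,081 L.
Mass of solution: 10 L × 1000 mL/L × 1.13 g/mL = 11,300 g.
Available chlorine delivered: 11,300 g × 0.132 = 1492 g as Cl₂.
Concentration rise: 1492 g / 252,081 L = 5.917 mg/L = 5.92 ppm.

5.92 ppm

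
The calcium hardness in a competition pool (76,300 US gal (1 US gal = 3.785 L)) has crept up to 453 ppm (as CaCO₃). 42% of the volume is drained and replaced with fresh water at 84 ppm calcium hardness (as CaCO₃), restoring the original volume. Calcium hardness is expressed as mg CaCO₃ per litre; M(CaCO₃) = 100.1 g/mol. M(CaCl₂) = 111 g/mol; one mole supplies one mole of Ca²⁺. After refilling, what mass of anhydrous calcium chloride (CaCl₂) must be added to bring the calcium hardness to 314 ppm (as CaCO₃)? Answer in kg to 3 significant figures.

5.12 kg

Volume: 76,300 US gal × 3.785 L/gal = 288,796 L.
After draining 42% and refilling: 453 × 0.58 + 84 × 0.42 = 298.02 ppm.
Deficit to target: 314 − 298.02 = 15.98 mg/L.
As CaCO₃: 15.98 mg/L × 288,796 L = 4615 g; ÷ 100.1 = 46.1 mol Ca²⁺.
Mass: 46.1 × 111 = 5117 g.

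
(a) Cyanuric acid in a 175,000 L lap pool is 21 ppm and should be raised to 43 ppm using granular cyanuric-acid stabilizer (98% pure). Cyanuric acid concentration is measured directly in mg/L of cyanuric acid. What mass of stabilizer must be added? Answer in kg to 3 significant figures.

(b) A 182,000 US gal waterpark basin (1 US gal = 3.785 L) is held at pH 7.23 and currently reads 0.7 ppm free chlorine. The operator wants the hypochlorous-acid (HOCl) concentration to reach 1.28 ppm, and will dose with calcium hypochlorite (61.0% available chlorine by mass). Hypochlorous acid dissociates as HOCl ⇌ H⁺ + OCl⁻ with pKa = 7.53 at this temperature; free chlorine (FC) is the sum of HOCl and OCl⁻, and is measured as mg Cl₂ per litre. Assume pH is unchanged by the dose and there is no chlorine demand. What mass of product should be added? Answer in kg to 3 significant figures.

(a) 3.93 kg; (b) 1.38 kg

(a) CYA to add: (43 − 21) = 22 mg/L × 175,000 L = 3850 g cyanuric acid.
(a) At 98% purity: 3850 / 0.98 = 3929 g product.

(b) Volume: 182,000 US gal × 3.785 L/gal = 688,870 L.
(b) [OCl⁻]/[HOCl] = 10^(pH − pKa) = 10^(7.23 − 7.53) = 0.5012; fraction as HOCl = 1/(1 + 0.5012) = 0.6661.
(b) Free chlorine required for 1.28 ppm HOCl: 1.28 / 0.6661 = 1.922 ppm.
(b) FC to add: 1.922 − 0.7 = 1.222 mg/L as Cl₂.
(b) Cl₂ equivalent: 1.222 mg/L × 688,870 L = 841.5 g.
(b) Product at 61.0% available Cl: 841.5 / 0.61 = 1379 g.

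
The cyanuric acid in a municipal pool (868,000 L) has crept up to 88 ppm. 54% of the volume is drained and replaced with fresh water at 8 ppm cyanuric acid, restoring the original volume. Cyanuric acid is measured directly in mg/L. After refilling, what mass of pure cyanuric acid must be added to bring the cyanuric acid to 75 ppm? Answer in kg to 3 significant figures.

26.2 kg

After draining 54% and refilling: 88 × 0.46 + 8 × 0.54 = 44.8 ppm.
Deficit to target: 75 − 44.8 = 30.2 mg/L.
Mass: 30.2 mg/L × 868,000 L = 26,210 g cyanuric acid.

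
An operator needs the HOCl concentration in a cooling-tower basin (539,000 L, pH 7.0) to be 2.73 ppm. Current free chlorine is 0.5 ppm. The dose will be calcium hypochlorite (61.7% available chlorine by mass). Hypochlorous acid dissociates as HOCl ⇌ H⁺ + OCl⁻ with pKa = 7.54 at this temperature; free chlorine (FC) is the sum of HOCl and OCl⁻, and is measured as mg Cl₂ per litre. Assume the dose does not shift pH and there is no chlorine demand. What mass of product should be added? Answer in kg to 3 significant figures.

[OCl⁻]/[HOCl] = 10^(pH − pKa) = 10^(7.0 − 7.54) = 0.2884; fraction as HOCl = 1/(1 + 0.2884) = 0.7762.
Free chlorine required for 2.73 ppm HOCl: 2.73 / 0.7762 = 3.517 ppm.
FC to add: 3.517 − 0.5 = 3.017 mg/L as Cl₂.
Cl₂ equivalent: 3.017 mg/L × 539,000 L = 1626 g.
Product at 61.7% available Cl: 1626 / 0.617 = 2636 g.

2.64 kg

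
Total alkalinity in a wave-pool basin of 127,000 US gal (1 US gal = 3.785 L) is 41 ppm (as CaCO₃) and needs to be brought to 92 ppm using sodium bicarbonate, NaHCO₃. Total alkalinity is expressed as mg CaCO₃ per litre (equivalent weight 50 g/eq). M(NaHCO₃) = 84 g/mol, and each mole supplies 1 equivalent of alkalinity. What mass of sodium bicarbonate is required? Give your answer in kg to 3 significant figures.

41.2 kg

Volume: 127,000 US gal × 3.785 L/gal = 480,695 L.
Alkalinity to add: (92 − 41) = 51 mg/L as CaCO₃ × 480,695 L = 24,520 g as CaCO₃.
Equivalents: 24,520 g ÷ 50 g/eq = 490.3 eq.
NaHCO₃ supplies 1 eq per mole → 490.3 mol.
Mass: 490.3 mol × 84 g/mol = 41,190 g.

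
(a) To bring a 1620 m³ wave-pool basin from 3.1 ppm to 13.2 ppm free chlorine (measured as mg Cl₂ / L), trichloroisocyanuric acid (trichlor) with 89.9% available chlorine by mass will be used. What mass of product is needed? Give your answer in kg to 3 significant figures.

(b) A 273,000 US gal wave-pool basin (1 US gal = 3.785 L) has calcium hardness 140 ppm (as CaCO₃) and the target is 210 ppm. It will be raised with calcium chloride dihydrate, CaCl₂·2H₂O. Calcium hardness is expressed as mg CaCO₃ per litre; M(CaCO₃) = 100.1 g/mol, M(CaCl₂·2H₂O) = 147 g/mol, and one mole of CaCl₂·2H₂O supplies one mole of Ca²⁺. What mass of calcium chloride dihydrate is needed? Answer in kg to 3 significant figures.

(a) Volume: 1620 m³ = 1,620,000 L.
(a) Chlorine deficit: 13.2 − 3.1 = 10.1 ppm = 10.1 mg/L as Cl₂.
(a) Cl₂ equivalent needed: 10.1 mg/L × 1,620,000 L = 16,360,000 mg = 16,360 g.
(a) Product at 89.9% available chlorine: 16,360 / 0.899 = 18,200 g.

(b) Volume: 273,000 US gal × 3.785 L/gal = 1,033,305 L.
(b) Hardness to add: (210 − 140) = 70 mg/L as CaCO₃ × 1,033,305 L = 72,330 g as CaCO₃.
(b) Moles of Ca²⁺ (1 mol Ca²⁺ ≡ 1 mol CaCO₃): 72,330 / 100.1 g/mol = 722.6 mol.
(b) Mass of CaCl₂·2H₂O: 722.6 × 147 = 106,200 g.

(a) 18.2 kg; (b) 106 kg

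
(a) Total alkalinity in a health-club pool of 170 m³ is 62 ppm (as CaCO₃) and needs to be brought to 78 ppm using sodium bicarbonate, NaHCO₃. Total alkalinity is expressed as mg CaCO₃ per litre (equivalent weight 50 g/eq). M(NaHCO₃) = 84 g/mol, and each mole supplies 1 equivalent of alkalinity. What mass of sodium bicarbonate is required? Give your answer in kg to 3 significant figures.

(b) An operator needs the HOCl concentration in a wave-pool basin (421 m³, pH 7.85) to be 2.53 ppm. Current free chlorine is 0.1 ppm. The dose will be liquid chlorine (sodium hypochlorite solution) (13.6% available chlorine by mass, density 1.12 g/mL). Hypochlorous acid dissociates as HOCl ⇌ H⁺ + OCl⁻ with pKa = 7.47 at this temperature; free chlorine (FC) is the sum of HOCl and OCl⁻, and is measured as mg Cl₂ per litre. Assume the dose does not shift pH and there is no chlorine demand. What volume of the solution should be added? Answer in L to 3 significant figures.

(a) Volume: 170 m³ = 170,000 L.
(a) Alkalinity to add: (78 − 62) = 16 mg/L as CaCO₃ × 170,000 L = 2720 g as CaCO₃.
(a) Equivalents: 2720 g ÷ 50 g/eq = 54.4 eq.
(a) NaHCO₃ supplies 1 eq per mole → 54.4 mol.
(a) Mass: 54.4 mol × 84 g/mol = 4570 g.

(b) Volume: 421 m³ = 421,000 L.
(b) [OCl⁻]/[HOCl] = 10^(pH − pKa) = 10^(7.85 − 7.47) = 2.399; fraction as HOCl = 1/(1 + 2.399) = 0.2942.
(b) Free chlorine required for 2.53 ppm HOCl: 2.53 / 0.2942 = 8.599 ppm.
(b) FC to add: 8.599 − 0.1 = 8.499 mg/L as Cl₂.
(b) Cl₂ equivalent: 8.499 mg/L × 421,000 L = 3578 g.
(b) Product at 13.6% available Cl: 3578 / 0.136 = 26,310 g.
(b) Volume: 26,310 g ÷ 1.12 g/mL = 23,490 mL.

(a) 4.57 kg; (b) 23.5 L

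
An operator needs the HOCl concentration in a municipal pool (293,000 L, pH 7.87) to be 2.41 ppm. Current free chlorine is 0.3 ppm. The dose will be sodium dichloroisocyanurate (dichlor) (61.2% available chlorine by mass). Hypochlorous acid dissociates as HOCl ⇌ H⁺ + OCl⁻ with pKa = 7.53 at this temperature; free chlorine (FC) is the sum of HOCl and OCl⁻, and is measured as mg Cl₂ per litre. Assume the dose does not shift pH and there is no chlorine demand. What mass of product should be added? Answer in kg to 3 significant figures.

3.53 kg

[OCl⁻]/[HOCl] = 10^(pH − pKa) = 10^(7.87 − 7.53) = 2.188; fraction as HOCl = 1/(1 + 2.188) = 0.3137.
Free chlorine required for 2.41 ppm HOCl: 2.41 / 0.3137 = 7.683 ppm.
FC to add: 7.683 − 0.3 = 7.383 mg/L as Cl₂.
Cl₂ equivalent: 7.383 mg/L × 293,000 L = 2163 g.
Product at 61.2% available Cl: 2163 / 0.612 = 3534 g.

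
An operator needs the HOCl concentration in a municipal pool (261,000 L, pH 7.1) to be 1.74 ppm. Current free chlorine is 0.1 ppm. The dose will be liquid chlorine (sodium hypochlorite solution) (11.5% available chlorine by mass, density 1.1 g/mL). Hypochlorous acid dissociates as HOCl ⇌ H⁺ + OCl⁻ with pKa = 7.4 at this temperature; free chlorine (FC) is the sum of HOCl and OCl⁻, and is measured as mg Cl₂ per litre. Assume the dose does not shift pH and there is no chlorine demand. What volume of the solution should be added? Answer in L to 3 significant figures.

[OCl⁻]/[HOCl] = 10^(pH − pKa) = 10^(7.1 − 7.4) = 0.5012; fraction as HOCl = 1/(1 + 0.5012) = 0.6661.
Free chlorine required for 1.74 ppm HOCl: 1.74 / 0.6661 = 2.612 ppm.
FC to add: 2.612 − 0.1 = 2.512 mg/L as Cl₂.
Cl₂ equivalent: 2.512 mg/L × 261,000 L = 655.6 g.
Product at 11.5% available Cl: 655.6 / 0.115 = 5701 g.
Volume: 5701 g ÷ 1.1 g/mL = 5183 mL.

5.18 L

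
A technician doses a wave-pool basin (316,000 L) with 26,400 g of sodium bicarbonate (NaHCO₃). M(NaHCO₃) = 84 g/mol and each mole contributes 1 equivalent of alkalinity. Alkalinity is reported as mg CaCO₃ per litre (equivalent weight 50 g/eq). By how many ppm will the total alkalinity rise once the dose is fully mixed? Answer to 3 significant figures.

49.7 ppm

Moles of NaHCO₃: 26,400 g ÷ 84 g/mol = 314.3 mol → 314.3 eq of alkalinity.
As CaCO₃: 314.3 eq × 50 g/eq = 15,710 g.
Rise: 15,710 g / 316,000 L × 1000 = 49.73 mg/L.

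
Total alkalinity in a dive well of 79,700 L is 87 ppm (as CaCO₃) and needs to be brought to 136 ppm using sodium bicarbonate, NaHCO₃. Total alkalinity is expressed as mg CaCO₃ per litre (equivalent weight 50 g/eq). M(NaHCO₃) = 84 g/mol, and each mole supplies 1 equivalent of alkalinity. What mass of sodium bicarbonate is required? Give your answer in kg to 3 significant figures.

Alkalinity to add: (136 − 87) = 49 mg/L as CaCO₃ × 79,700 L = 3905 g as CaCO₃.
Equivalents: 3905 g ÷ 50 g/eq = 78.11 eq.
NaHCO₃ supplies 1 eq per mole → 78.11 mol.
Mass: 78.11 mol × 84 g/mol = 6561 g.

6.56 kg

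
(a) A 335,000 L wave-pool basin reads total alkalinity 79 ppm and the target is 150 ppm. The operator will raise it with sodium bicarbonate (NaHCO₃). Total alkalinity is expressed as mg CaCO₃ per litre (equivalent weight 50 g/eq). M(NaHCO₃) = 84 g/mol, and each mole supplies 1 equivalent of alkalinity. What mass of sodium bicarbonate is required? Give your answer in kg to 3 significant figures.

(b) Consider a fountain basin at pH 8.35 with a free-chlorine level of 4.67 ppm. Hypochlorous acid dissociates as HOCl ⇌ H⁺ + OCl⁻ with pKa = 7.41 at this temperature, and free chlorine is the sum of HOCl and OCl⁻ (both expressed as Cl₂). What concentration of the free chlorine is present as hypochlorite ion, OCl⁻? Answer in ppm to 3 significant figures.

(a) Alkalinity to add: (150 − 79) = 71 mg/L as CaCO₃ × 335,000 L = 23,780 g as CaCO₃.
(a) Equivalents: 23,780 g ÷ 50 g/eq = 475.7 eq.
(a) NaHCO₃ supplies 1 eq per mole → 475.7 mol.
(a) Mass: 475.7 mol × 84 g/mol = 39,960 g.

(b) [OCl⁻]/[HOCl] = 10^(pH − pKa) = 10^(8.35 − 7.41) = 10^0.94 = 8.71.
(b) Fraction as HOCl = 1 / (1 + 8.71) = 0.103.
(b) OCl⁻ = (1 − 0.103) × 4.67 ppm = 4.189 ppm.

(a) 40.0 kg; (b) 4.19 ppm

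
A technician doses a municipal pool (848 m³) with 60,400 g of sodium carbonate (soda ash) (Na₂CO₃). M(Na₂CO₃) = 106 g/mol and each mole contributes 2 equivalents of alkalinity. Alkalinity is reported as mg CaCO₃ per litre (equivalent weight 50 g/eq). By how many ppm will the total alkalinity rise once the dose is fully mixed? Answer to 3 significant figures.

67.2 ppm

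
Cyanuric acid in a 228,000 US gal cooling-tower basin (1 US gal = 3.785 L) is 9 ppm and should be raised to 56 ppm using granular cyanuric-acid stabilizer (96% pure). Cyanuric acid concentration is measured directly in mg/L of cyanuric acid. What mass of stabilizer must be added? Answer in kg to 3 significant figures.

Volume: 228,000 US gal × 3.785 L/gal = 862,980 L.
CYA to add: (56 − 9) = 47 mg/L × 862,980 L = 40,560 g cyanuric acid.
At 96% purity: 40,560 / 0.96 = 42,250 g product.

42.3 kg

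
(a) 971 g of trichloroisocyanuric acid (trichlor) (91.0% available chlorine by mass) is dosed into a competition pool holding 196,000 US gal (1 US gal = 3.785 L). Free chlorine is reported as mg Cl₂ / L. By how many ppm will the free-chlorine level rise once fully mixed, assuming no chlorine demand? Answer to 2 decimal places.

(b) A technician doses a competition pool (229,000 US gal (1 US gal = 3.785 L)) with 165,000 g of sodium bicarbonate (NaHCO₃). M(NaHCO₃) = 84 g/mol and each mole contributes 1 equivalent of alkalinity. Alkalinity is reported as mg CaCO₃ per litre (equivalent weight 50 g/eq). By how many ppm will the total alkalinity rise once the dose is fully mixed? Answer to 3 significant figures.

(a) 1.19 ppm; (b) 113 ppm

(a) Volume: 196,000 US gal × 3.785 L/gal = 741,860 L.
(a) Available chlorine delivered: 971 g × 0.91 = 883.6 g as Cl₂.
(a) Concentration rise: 883.6 g / 741,860 L = 1.191 mg/L = 1.19 ppm.

(b) Volume: 229,000 US gal × 3.785 L/gal = 866,765 L.
(b) Moles of NaHCO₃: 165,000 g ÷ 84 g/mol = 1964 mol → 1964 eq of alkalinity.
(b) As CaCO₃: 1964 eq × 50 g/eq = 98,210 g.
(b) Rise: 98,210 g / 866,765 L × 1000 = 113.3 mg/L.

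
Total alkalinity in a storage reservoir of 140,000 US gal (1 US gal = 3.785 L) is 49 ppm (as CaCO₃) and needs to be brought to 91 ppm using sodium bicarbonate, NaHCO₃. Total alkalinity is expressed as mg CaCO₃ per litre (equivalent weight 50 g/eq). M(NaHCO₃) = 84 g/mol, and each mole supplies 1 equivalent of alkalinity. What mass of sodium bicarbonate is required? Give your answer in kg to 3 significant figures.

Volume: 140,000 US gal × 3.785 L/gal = 529,900 L.
Alkalinity to add: (91 − 49) = 42 mg/L as CaCO₃ × 529,900 L = 22,260 g as CaCO₃.
Equivalents: 22,260 g ÷ 50 g/eq = 445.1 eq.
NaHCO₃ supplies 1 eq per mole → 445.1 mol.
Mass: 445.1 mol × 84 g/mol = 37,390 g.

37.4 kg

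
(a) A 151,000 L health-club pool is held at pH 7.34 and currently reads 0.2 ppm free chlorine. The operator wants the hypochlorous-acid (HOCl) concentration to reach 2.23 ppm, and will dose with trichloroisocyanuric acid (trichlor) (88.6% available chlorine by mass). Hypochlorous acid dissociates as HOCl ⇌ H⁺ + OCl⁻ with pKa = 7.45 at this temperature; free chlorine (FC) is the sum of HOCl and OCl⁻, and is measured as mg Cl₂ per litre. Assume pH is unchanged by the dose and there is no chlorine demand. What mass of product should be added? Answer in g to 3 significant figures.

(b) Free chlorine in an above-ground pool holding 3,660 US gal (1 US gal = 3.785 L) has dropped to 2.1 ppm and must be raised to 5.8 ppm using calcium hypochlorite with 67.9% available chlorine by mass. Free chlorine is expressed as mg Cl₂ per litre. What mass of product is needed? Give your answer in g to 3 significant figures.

(a) 641 g; (b) 75.5 g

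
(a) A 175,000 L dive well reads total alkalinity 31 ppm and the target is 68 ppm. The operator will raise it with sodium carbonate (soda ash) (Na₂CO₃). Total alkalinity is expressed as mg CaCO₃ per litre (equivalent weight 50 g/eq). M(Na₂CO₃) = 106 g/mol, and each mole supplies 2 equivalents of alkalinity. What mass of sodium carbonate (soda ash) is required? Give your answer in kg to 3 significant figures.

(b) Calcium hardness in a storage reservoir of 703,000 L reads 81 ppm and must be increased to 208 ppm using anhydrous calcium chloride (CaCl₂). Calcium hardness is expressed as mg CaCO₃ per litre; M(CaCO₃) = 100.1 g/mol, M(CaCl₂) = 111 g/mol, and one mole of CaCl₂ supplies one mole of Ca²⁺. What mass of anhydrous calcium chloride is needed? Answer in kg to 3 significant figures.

(a) Alkalinity to add: (68 − 31) = 37 mg/L as CaCO₃ × 175,000 L = 6475 g as CaCO₃.
(a) Equivalents: 6475 g ÷ 50 g/eq = 129.5 eq.
(a) Each mole of Na₂CO₃ supplies 2 eq, so 129.5 / 2 = 64.75 mol.
(a) Mass: 64.75 mol × 106 g/mol = 6864 g.

(b) Hardness to add: (208 − 81) = 127 mg/L as CaCO₃ × 703,000 L = 89,280 g as CaCO₃.
(b) Moles of Ca²⁺ (1 mol Ca²⁺ ≡ 1 mol CaCO₃): 89,280 / 100.1 g/mol = 891.9 mol.
(b) Mass of CaCl₂: 891.9 × 111 = 99,000 g.

(a) 6.86 kg; (b) 99.0 kg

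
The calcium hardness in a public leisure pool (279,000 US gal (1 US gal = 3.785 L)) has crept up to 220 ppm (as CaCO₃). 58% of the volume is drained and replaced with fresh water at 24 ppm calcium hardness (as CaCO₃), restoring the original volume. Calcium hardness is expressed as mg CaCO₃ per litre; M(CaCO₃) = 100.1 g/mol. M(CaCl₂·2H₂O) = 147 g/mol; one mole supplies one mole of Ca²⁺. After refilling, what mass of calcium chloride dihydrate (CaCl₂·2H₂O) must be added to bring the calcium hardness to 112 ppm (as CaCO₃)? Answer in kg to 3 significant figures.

Volume: 279,000 US gal × 3.785 L/gal = 1,056,015 L.
After draining 58% and refilling: 220 × 0.42 + 24 × 0.58 = 106.32 ppm.
Deficit to target: 112 − 106.32 = 5.68 mg/L.
As CaCO₃: 5.68 mg/L × 1,056,015 L = 5998 g; ÷ 100.1 = 59.92 mol Ca²⁺.
Mass: 59.92 × 147 = 8808 g.

8.81 kg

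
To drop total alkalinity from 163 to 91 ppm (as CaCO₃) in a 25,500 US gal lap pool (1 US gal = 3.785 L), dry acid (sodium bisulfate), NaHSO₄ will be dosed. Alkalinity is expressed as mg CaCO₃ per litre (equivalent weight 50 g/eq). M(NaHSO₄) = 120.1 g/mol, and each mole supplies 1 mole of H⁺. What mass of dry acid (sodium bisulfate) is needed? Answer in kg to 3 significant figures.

16.7 kg

Volume: 25,500 US gal × 3.785 L/gal = 96,518 L.
Alkalinity to neutralize: (163 − 91) = 72 mg/L as CaCO₃ × 96,518 L = 6949 g as CaCO₃.
Equivalents of H⁺ required: 6949 ÷ 50 g/eq = 139 eq = 139 mol NaHSO₄.
Mass of NaHSO₄: 139 × 120.1 = 16,690 g.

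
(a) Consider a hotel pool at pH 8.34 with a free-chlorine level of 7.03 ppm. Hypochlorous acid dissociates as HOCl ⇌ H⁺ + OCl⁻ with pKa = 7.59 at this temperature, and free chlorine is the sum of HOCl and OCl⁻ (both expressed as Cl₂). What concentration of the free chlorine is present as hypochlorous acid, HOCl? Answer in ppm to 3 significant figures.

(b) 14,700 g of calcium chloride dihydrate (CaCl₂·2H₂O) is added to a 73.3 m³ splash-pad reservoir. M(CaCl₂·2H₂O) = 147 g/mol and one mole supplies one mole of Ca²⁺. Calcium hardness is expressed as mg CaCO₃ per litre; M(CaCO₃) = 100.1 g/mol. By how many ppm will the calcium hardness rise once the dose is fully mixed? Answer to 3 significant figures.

(a) 1.06 ppm; (b) 137 ppm

(a) [OCl⁻]/[HOCl] = 10^(pH − pKa) = 10^(8.34 − 7.59) = 10^0.75 = 5.623.
(a) Fraction as HOCl = 1 / (1 + 5.623) = 0.151.
(a) HOCl = 0.151 × 7.03 ppm = 1.061 ppm.

(b) Volume: 73.3 m³ = 73,300 L.
(b) Moles of Ca²⁺: 14,700 g ÷ 147 g/mol = 100 mol.
(b) As CaCO₃: 100 mol × 100.1 g/mol = 10,010 g.
(b) Rise: 10,010 g / 73,300 L × 1000 = 136.6 mg/L.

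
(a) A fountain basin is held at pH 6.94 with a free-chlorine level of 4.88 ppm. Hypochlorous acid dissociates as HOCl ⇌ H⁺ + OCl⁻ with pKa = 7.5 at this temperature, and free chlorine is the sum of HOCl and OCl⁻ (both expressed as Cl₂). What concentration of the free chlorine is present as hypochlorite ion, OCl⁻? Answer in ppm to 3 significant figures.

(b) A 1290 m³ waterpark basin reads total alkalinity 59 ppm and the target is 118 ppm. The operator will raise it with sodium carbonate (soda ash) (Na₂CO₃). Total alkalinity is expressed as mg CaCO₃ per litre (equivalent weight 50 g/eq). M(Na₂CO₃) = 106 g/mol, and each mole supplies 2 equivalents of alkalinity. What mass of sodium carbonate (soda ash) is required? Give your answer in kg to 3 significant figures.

(a) [OCl⁻]/[HOCl] = 10^(pH − pKa) = 10^(6.94 − 7.5) = 10^-0.56 = 0.2754.
(a) Fraction as HOCl = 1 / (1 + 0.2754) = 0.7841.
(a) OCl⁻ = (1 − 0.7841) × 4.88 ppm = 1.054 ppm.

(b) Volume: 1290 m³ = 1,290,000 L.
(b) Alkalinity to add: (118 − 59) = 59 mg/L as CaCO₃ × 1,290,000 L = 76,110 g as CaCO₃.
(b) Equivalents: 76,110 g ÷ 50 g/eq = 1522 eq.
(b) Each mole of Na₂CO₃ supplies 2 eq, so 1522 / 2 = 761.1 mol.
(b) Mass: 761.1 mol × 106 g/mol = 80,680 g.

(a) 1.05 ppm; (b) 80.7 kg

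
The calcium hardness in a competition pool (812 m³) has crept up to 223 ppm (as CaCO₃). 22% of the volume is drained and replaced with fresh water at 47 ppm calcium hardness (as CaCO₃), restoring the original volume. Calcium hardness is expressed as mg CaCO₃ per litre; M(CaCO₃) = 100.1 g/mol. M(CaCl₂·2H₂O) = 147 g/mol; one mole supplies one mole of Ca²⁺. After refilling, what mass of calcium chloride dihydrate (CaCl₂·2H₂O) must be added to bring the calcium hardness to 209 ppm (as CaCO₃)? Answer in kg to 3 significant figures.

29.5 kg

Volume: 812 m³ = 812,000 L.
After draining 22% and refilling: 223 × 0.78 + 47 × 0.22 = 184.28 ppm.
Deficit to target: 209 − 184.28 = 24.72 mg/L.
As CaCO₃: 24.72 mg/L × 812,000 L = 20,070 g; ÷ 100.1 = 200.5 mol Ca²⁺.
Mass: 200.5 × 147 = 29,480 g.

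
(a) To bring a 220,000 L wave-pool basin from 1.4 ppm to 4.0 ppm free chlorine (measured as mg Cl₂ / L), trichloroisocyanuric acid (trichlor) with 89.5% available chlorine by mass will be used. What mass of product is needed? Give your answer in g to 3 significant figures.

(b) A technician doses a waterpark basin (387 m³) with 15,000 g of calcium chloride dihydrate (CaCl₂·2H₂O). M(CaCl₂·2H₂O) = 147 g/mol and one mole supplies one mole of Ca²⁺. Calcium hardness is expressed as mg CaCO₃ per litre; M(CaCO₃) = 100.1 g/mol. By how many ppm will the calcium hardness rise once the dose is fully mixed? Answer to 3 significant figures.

(a) 639 g; (b) 26.4 ppm

(a) Chlorine deficit: 4.0 − 1.4 = 2.6 ppm = 2.6 mg/L as Cl₂.
(a) Cl₂ equivalent needed: 2.6 mg/L × 220,000 L = 572,000 mg = 572 g.
(a) Product at 89.5% available chlorine: 572 / 0.895 = 639.1 g.

(b) Volume: 387 m³ = 387,000 L.
(b) Moles of Ca²⁺: 15,000 g ÷ 147 g/mol = 102 mol.
(b) As CaCO₃: 102 mol × 100.1 g/mol = 10,210 g.
(b) Rise: 10,210 g / 387,000 L × 1000 = 26.39 mg/L.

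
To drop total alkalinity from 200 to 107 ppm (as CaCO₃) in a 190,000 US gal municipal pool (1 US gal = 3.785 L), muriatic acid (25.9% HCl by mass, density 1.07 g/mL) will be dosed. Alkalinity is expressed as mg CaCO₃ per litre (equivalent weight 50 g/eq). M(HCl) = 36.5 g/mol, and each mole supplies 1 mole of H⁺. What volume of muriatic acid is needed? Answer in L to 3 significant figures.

176 L

Volume: 190,000 US gal × 3.785 L/gal = 719,150 L.
Alkalinity to neutralize: (200 − 107) = 93 mg/L as CaCO₃ × 719,150 L = 66,880 g as CaCO₃.
Equivalents of H⁺ required: 66,880 ÷ 50 g/eq = 1338 eq = 1338 mol HCl.
Mass of HCl: 1338 × 36.5 = 48,820 g.
Mass of 25.9% solution: 48,820 / 0.259 = 188,500 g.
Volume: 188,500 g ÷ 1.07 g/mL = 176,200 mL.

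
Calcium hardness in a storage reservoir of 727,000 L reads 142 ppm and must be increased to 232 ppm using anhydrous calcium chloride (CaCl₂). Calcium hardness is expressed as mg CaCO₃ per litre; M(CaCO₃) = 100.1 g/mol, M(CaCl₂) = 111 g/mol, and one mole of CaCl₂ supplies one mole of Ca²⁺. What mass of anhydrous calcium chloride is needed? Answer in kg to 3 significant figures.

72.6 kg

Hardness to add: (232 − 142) = 90 mg/L as CaCO₃ × 727,000 L = 65,430 g as CaCO₃.
Moles of Ca²⁺ (1 mol Ca²⁺ ≡ 1 mol CaCO₃): 65,430 / 100.1 g/mol = 653.6 mol.
Mass of CaCl₂: 653.6 × 111 = 72,550 g.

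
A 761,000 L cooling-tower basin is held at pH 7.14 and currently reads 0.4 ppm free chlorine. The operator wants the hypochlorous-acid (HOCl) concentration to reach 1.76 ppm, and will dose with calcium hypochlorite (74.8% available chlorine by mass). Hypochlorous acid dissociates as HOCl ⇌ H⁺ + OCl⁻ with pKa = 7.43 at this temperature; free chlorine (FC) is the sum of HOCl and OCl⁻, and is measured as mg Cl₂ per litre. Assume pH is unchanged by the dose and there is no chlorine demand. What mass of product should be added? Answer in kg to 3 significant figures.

[OCl⁻]/[HOCl] = 10^(pH − pKa) = 10^(7.14 − 7.43) = 0.5129; fraction as HOCl = 1/(1 + 0.5129) = 0.661.
Free chlorine required for 1.76 ppm HOCl: 1.76 / 0.661 = 2.663 ppm.
FC to add: 2.663 − 0.4 = 2.263 mg/L as Cl₂.
Cl₂ equivalent: 2.263 mg/L × 761,000 L = 1722 g.
Product at 74.8% available Cl: 1722 / 0.748 = 2302 g.

2.30 kg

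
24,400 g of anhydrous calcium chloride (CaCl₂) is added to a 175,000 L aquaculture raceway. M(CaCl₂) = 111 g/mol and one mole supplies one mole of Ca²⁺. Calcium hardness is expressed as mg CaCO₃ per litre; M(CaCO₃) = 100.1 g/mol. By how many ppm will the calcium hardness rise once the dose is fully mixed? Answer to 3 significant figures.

126 ppm

Moles of Ca²⁺: 24,400 g ÷ 111 g/mol = 219.8 mol.
As CaCO₃: 219.8 mol × 100.1 g/mol = 22,000 g.
Rise: 22,000 g / 175,000 L × 1000 = 125.7 mg/L.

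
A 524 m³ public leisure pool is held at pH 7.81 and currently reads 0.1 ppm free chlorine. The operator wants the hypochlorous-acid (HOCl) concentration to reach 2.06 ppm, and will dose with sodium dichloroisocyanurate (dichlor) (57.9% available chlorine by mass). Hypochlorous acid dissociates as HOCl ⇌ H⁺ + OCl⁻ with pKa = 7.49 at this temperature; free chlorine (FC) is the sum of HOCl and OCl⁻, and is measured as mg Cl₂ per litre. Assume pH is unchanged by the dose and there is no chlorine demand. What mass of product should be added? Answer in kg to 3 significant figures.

Volume: 524 m³ = 524,000 L.
[OCl⁻]/[HOCl] = 10^(pH − pKa) = 10^(7.81 − 7.49) = 2.089; fraction as HOCl = 1/(1 + 2.089) = 0.3237.
Free chlorine required for 2.06 ppm HOCl: 2.06 / 0.3237 = 6.364 ppm.
FC to add: 6.364 − 0.1 = 6.264 mg/L as Cl₂.
Cl₂ equivalent: 6.264 mg/L × 524,000 L = 3282 g.
Product at 57.9% available Cl: 3282 / 0.579 = 5669 g.

5.67 kg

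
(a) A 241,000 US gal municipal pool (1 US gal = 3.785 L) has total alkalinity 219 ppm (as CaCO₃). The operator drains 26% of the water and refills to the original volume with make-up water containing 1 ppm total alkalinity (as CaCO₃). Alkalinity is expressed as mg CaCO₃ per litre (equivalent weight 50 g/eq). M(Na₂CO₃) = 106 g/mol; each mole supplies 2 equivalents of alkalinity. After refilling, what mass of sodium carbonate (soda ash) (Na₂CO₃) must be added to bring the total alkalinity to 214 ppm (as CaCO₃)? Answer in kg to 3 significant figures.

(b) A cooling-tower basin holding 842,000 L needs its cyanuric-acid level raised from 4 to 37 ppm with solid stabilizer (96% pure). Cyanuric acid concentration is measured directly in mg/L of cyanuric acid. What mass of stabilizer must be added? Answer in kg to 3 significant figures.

(a) Volume: 241,000 US gal × 3.785 L/gal = 912,185 L.
(a) After draining 26% and refilling: 219 × 0.74 + 1 × 0.26 = 162.32 ppm.
(a) Deficit to target: 214 − 162.32 = 51.68 mg/L.
(a) As CaCO₃: 51.68 mg/L × 912,185 L = 47,140 g; ÷ 50 g/eq ÷ 2 = 471.4 mol Na₂CO₃.
(a) Mass: 471.4 × 106 = 49,970 g.

(b) CYA to add: (37 − 4) = 33 mg/L × 842,000 L = 27,790 g cyanuric acid.
(b) At 96% purity: 27,790 / 0.96 = 28,940 g product.

(a) 50.0 kg; (b) 28.9 kg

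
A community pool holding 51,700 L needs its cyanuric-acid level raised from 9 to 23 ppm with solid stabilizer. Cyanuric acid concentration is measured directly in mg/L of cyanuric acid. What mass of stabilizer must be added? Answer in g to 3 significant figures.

CYA to add: (23 − 9) = 14 mg/L × 51,700 L = 723.8 g cyanuric acid.

724 g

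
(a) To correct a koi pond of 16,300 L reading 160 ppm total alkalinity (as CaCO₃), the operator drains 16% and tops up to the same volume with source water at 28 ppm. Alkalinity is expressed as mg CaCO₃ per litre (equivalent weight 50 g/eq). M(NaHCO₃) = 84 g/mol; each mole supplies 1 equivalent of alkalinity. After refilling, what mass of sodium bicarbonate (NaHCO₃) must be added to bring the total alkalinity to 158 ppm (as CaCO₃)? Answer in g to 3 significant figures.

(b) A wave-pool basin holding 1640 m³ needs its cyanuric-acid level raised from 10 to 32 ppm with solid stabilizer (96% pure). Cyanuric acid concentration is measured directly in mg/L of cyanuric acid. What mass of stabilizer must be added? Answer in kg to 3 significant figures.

(a) 524 g; (b) 37.6 kg

(a) After draining 16% and refilling: 160 × 0.84 + 28 × 0.16 = 138.88 ppm.
(a) Deficit to target: 158 − 138.88 = 19.12 mg/L.
(a) As CaCO₃: 19.12 mg/L × 16,300 L = 311.7 g; ÷ 50 g/eq ÷ 1 = 6.233 mol NaHCO₃.
(a) Mass: 6.233 × 84 = 523.6 g.

(b) Volume: 1640 m³ = 1,640,000 L.
(b) CYA to add: (32 − 10) = 22 mg/L × 1,640,000 L = 36,080 g cyanuric acid.
(b) At 96% purity: 36,080 / 0.96 = 37,580 g product.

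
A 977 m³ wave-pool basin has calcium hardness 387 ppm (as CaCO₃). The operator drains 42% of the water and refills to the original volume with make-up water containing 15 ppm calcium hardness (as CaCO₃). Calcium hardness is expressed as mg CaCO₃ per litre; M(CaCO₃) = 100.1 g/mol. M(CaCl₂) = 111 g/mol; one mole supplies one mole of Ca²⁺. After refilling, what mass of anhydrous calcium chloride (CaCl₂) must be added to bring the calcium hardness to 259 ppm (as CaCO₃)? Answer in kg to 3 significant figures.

Volume: 977 m³ = 977,000 L.
After draining 42% and refilling: 387 × 0.58 + 15 × 0.42 = 230.76 ppm.
Deficit to target: 259 − 230.76 = 28.24 mg/L.
As CaCO₃: 28.24 mg/L × 977,000 L = 27,590 g; ÷ 100.1 = 275.6 mol Ca²⁺.
Mass: 275.6 × 111 = 30,590 g.

30.6 kg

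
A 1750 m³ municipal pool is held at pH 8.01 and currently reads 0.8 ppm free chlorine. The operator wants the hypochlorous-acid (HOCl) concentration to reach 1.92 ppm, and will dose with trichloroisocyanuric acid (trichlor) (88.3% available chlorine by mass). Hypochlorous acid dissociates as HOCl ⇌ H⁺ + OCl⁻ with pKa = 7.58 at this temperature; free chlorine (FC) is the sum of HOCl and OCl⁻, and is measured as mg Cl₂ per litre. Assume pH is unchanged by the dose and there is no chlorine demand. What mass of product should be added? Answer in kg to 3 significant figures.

Volume: 1750 m³ = 1,750,000 L.
[OCl⁻]/[HOCl] = 10^(pH − pKa) = 10^(8.01 − 7.58) = 2.692; fraction as HOCl = 1/(1 + 2.692) = 0.2709.
Free chlorine required for 1.92 ppm HOCl: 1.92 / 0.2709 = 7.088 ppm.
FC to add: 7.088 − 0.8 = 6.288 mg/L as Cl₂.
Cl₂ equivalent: 6.288 mg/L × 1,750,000 L = 11,000 g.
Product at 88.3% available Cl: 11,000 / 0.883 = 12,460 g.

12.5 kg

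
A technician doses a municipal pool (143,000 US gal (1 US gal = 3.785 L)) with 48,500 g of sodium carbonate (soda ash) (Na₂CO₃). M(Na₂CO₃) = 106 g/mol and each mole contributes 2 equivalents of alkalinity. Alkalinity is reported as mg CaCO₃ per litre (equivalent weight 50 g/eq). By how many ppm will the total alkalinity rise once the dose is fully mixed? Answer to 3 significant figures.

Volume: 143,000 US gal × 3.785 L/gal = 541,255 L.
Moles of Na₂CO₃: 48,500 g ÷ 106 g/mol = 457.5 mol → 915.1 eq of alkalinity.
As CaCO₃: 915.1 eq × 50 g/eq = 45,750 g.
Rise: 45,750 g / 541,255 L × 1000 = 84.53 mg/L.

84.5 ppm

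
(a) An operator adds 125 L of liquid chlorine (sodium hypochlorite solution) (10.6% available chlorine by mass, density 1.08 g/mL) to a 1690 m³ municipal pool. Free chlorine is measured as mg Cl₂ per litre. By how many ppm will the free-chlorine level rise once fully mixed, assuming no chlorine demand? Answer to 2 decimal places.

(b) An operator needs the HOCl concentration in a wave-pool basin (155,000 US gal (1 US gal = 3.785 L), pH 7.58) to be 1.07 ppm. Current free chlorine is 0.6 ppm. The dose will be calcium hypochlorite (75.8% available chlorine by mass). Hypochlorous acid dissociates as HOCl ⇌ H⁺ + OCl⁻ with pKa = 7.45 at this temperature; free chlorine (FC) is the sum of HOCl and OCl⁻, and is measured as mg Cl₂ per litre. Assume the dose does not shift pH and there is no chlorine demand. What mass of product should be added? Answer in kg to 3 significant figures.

(a) 8.47 ppm; (b) 1.48 kg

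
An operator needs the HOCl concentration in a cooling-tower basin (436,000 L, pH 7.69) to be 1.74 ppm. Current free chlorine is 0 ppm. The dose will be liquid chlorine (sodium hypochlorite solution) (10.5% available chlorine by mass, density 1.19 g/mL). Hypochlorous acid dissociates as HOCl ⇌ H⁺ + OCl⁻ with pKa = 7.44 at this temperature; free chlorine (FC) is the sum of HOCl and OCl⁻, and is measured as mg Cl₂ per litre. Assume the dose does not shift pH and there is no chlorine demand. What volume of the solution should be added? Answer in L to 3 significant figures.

16.9 L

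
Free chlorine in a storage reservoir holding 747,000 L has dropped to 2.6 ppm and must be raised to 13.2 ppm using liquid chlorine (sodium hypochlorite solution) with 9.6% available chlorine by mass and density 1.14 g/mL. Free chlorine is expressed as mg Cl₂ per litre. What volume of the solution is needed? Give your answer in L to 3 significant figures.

Chlorine deficit: 13.2 − 2.6 = 10.6 ppm = 10.6 mg/L as Cl₂.
Cl₂ equivalent needed: 10.6 mg/L × 747,000 L = 7,918,000 mg = 7918 g.
Product at 9.6% available chlorine: 7918 / 0.096 = 82,480 g.
Volume at density 1.14 g/mL: 82,480 g ÷ 1.14 g/mL = 72,350 mL.

72.4 L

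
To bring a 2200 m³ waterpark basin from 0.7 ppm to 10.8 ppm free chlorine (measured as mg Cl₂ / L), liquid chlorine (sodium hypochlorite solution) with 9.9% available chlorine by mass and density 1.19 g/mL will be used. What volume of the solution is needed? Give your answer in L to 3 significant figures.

Volume: 2200 m³ = 2,200,000 L.
Chlorine deficit: 10.8 − 0.7 = 10.1 ppm = 10.1 mg/L as Cl₂.
Cl₂ equivalent needed: 10.1 mg/L × 2,200,000 L = 22,220,000 mg = 22,220 g.
Product at 9.9% available chlorine: 22,220 / 0.099 = 224,400 g.
Volume at density 1.19 g/mL: 224,400 g ÷ 1.19 g/mL = 188,600 mL.

189 L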